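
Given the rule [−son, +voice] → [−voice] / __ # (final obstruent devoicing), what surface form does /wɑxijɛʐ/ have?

Only the final segment /ʐ/ is both word-final and matches the structural description. It is a voiced retroflex fricative, so [−son, +voice] holds; changing it to [−voice] with all other features held fixed yields /ʂ/ (voiceless retroflex fricative). No other segment meets both the structural description and the environment, so the output is [wɑxijɛʂ].

[wɑxijɛʂ]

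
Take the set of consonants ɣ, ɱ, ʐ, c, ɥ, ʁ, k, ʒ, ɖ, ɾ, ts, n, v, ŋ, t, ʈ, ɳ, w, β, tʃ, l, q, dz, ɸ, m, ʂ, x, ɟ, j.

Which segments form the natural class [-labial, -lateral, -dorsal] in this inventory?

Eliminate segments failing any feature: /ɣ, c, ʁ, k, ŋ, q, x, ɟ, j/ are [+dorsal]; /ɱ, ɥ, v, w, β, ɸ, m/ are [+labial]; /l/ is [+lateral]. The remaining /ʐ, ʒ, ɖ, ɾ, ts, n, t, ʈ, ɳ, tʃ, dz, ʂ/ satisfy [-labial], [-lateral], [-dorsal].

ʐ, ʒ, ɖ, ɾ, ts, n, t, ʈ, ɳ, tʃ, dz, ʂ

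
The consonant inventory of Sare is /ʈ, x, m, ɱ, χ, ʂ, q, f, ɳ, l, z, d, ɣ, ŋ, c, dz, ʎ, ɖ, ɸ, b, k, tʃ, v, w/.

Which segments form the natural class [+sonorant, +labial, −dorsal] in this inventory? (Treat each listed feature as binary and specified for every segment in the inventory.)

Among the inventory, the [+sonorant] segments are /m, ɱ, ɳ, l, ŋ, ʎ, w/.
Then [+labial] gives /m, ɱ, w/.
Of those, [−dorsal] leaves /m, ɱ/.

m, ɱ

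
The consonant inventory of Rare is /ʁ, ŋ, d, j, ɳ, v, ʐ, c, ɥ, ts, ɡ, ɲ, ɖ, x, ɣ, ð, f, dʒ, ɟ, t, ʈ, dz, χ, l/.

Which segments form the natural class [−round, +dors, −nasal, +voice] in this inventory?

ʁ, j, ɡ, ɣ, ɟ

Among the inventory, the [−round] segments are /ʁ, ŋ, d, j, ɳ, v, ʐ, c, ts, ɡ, ɲ, ɖ, x, ɣ, ð, f, dʒ, ɟ, t, ʈ, dz, χ, l/.
Within that set, [+dorsal] gives /ʁ, ŋ, j, c, ɡ, ɲ, x, ɣ, ɟ, χ/.
Of those, [−nasal] gives /ʁ, j, c, ɡ, x, ɣ, ɟ, χ/.
Intersecting with [+voice] leaves /ʁ, j, ɡ, ɣ, ɟ/.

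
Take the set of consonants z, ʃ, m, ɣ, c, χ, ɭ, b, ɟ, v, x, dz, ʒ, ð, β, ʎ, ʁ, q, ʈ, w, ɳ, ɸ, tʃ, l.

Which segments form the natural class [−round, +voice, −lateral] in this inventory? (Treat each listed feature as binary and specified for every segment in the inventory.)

Eliminate segments failing any feature: /ʃ, c, χ, x, q, ʈ, ɸ, tʃ/ are [−voice]; /ɭ, ʎ, l/ are [+lateral]; /w/ is [+round]. The remaining /z, m, ɣ, b, ɟ, v, dz, ʒ, ð, β, ʁ, ɳ/ satisfy [−round], [+voice], [−lateral].

z, m, ɣ, b, ɟ, v, dz, ʒ, ð, β, ʁ, ɳ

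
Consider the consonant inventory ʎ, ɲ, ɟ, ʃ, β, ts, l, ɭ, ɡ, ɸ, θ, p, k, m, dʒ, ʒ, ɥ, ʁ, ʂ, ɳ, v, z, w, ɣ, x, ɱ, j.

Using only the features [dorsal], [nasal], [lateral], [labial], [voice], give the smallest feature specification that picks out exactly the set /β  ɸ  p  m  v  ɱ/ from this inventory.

[+labial, -dorsal]

/β, ɸ, p, m, v, ɱ/ are all [+labial], [-dorsal], and no other segment in the inventory matches both values. Dropping any one of them over-generates: [-dorsal] alone would also admit /ʃ, ts, l, ɭ, …/; [+labial] alone would also admit /ɥ, w/. No other single listed feature picks out exactly this set either, so fewer than two features will not do.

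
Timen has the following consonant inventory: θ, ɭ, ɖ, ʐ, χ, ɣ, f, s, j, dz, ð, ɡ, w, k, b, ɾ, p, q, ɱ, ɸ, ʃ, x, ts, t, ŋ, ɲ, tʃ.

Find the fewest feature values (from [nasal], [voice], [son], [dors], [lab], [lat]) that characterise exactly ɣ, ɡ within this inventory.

Every target segment is [-sonorant], [+voice], [+dorsal]; each remaining inventory member fails at least one of these. Each conjunct is needed — [+voice, +dorsal] alone would also admit /j, w, ŋ, ɲ/; [-sonorant, +dorsal] alone would also admit /χ, k, q, x/; [-sonorant, +voice] alone would also admit /ɖ, ʐ, dz, ð, …/ — and no other combination of two listed features has exactly this extension, so three is the minimum.

[-son, +voice, +dors]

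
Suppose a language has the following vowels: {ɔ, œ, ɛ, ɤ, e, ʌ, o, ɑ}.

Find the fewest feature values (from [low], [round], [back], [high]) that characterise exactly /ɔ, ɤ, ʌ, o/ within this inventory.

/ɔ, ɤ, ʌ, o/ are all [-low], [+back], and no other segment in the inventory matches both values. Dropping any one of them over-generates: [+back] alone would also admit /ɑ/; [-low] alone would also admit /œ, ɛ, e/. No other single listed feature picks out exactly this set either, so fewer than two features will not do.

[-low, +back]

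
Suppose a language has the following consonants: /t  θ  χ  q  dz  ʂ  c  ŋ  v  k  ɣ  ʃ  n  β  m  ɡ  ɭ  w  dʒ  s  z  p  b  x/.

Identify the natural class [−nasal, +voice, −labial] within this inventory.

dz, ɣ, ɡ, ɭ, dʒ, z

The [−nasal] segments are /t, θ, χ, q, dz, ʂ, c, v, k, ɣ, ʃ, β, ɡ, ɭ, w, dʒ, s, z, p, b, x/.
Among these, [+voice] gives /dz, v, ɣ, β, ɡ, ɭ, w, dʒ, z, b/.
Within that set, [−labial] leaves /dz, ɣ, ɡ, ɭ, dʒ, z/.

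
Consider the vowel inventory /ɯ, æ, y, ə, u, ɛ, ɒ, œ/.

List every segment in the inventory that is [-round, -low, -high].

Eliminate segments failing any feature: /ɯ/ is [+high]; /æ/ is [+low]; /y, u, ɒ, œ/ are [+round]. The remaining /ə, ɛ/ satisfy [-round], [-low], [-high].

ə, ɛ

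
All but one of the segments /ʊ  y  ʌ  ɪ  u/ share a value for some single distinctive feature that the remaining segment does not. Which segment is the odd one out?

ʌ

[high] groups all but one: /u, y, ɪ, ʊ/ share [+high] while /ʌ/ (mid back unrounded lax vowel) alone is [-high]. Removing any other segment would not leave a single-feature class that excludes it.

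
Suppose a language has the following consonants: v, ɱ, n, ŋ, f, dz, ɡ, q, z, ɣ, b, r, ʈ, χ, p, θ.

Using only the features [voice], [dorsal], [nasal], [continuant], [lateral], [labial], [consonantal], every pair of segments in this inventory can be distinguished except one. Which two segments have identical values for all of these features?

z, r

On the given features, /z/ and /r/ have an identical profile: [+voice], [-dorsal], [-nasal], [+continuant], [-lateral], [-labial], [+consonantal]. No other two segments in the inventory coincide on all 7 features. (They do differ in [sonorant] and [strident], which are not among the given features.)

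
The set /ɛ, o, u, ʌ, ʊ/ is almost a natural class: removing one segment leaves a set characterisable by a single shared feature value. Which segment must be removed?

The remaining segments after removing /ɛ/ share [+back]; /ɛ/ (mid front unrounded lax vowel) is [-back]. For every other candidate removal, the leftover set fails to share any single feature value that the removed segment lacks.

ɛ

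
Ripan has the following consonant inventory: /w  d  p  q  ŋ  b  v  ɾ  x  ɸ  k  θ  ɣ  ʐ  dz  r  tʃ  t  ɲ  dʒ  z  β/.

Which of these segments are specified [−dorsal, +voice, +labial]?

b, v, β

The [−dorsal] segments are /d, p, b, v, ɾ, ɸ, θ, ʐ, dz, r, tʃ, t, dʒ, z, β/.
Of those, [+voice] gives /d, b, v, ɾ, ʐ, dz, r, dʒ, z, β/.
Among these, [+labial] leaves /b, v, β/.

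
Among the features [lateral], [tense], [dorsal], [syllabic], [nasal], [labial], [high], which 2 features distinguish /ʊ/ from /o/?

[high], [tense]

/ʊ/ is the high back rounded lax vowel and /o/ is the mid back rounded tense vowel. Both are [−lateral], [+dorsal], [+syllabic], [−nasal], [+labial]. /ʊ/ is [+high] while /o/ is [−high]; /ʊ/ is [−tense] while /o/ is [+tense], so the distinguishing features are [high], [tense].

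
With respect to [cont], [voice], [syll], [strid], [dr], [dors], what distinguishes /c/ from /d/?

The two segments share [-continuant], [-syllabic], [-strident], [-delayed release]. The only features from the list on which they differ: /c/ is [-voice] while /d/ is [+voice]; /c/ is [+dorsal] while /d/ is [-dorsal].

[voice], [dorsal]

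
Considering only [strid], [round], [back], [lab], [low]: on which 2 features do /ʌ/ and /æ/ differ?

[low], [back]

/ʌ/ (mid back unrounded lax vowel) and /æ/ (low front unrounded vowel) agree on [−strident], [−round], [−labial]. They differ on [low] (/ʌ/ [−], /æ/ [+]), [back] (/ʌ/ [+], /æ/ [−]).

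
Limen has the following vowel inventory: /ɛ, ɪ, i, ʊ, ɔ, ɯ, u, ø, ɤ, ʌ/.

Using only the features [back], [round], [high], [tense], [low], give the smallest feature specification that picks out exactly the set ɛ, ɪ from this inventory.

The class [-back], [-tense] has exactly /ɛ, ɪ/ as its extension in this inventory. No smaller conjunction from the listed features achieves this: [-tense] alone would also admit /ʊ, ɔ, ʌ/; [-back] alone would also admit /i, ø/; and checking the remaining single features turns up none with this extension.

[-back, -tense]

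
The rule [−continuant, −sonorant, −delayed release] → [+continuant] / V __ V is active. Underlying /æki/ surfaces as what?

The only segment in the rule's environment that also matches [−continuant, −sonorant, −delayed release] is /k/. Applying [+continuant] turns the voiceless velar stop into /x/ (voiceless velar fricative), giving [æxi].

[æxi]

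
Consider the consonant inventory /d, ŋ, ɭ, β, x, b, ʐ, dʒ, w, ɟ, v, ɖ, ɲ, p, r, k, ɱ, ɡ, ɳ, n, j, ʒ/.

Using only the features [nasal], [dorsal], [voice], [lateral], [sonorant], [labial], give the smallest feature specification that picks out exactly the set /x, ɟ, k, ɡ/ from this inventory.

Every target segment is [−sonorant], [+dorsal]; each remaining inventory member fails at least one of these. Each conjunct is needed — [+dorsal] alone would also admit /ŋ, w, ɲ, j/; [−sonorant] alone would also admit /d, β, b, ʐ, …/ — and no other single listed feature has exactly this extension, so two is the minimum.

[−sonorant, +dorsal]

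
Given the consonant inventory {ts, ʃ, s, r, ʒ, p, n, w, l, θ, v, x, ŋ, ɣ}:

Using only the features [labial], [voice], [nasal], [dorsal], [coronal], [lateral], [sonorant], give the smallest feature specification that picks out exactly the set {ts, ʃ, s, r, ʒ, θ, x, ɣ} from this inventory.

[-nasal, -lateral, -labial]

The class [-nasal], [-lateral], [-labial] has exactly /ts, ʃ, s, r, ʒ, θ, x, ɣ/ as its extension in this inventory. No smaller conjunction from the listed features achieves this: [-lateral, -labial] alone would also admit /n, ŋ/; [-nasal, -labial] alone would also admit /l/; [-nasal, -lateral] alone would also admit /p, w, v/; and checking the remaining two-feature bundles turns up none with this extension.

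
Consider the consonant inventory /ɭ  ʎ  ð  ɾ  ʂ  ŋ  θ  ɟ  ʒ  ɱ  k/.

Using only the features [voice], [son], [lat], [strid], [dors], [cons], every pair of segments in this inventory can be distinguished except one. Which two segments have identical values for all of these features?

/ɾ/ (alveolar tap) and /ɱ/ (labiodental nasal) are both [+voice], [+sonorant], [−lateral], [−strident], [−dorsal], [+consonantal], so none of the listed features separates them. (They do differ in [nasal], [labial] and [coronal], which are not among the given features.) Every other pair in the inventory differs on at least one listed feature.

ɾ, ɱ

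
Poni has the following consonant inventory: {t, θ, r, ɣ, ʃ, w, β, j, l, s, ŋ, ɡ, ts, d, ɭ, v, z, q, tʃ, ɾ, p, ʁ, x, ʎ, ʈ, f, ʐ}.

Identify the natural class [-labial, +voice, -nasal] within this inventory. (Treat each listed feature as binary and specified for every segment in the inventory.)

First, the [-labial] segments are /t, θ, r, ɣ, ʃ, j, l, s, ŋ, ɡ, ts, d, ɭ, z, q, tʃ, ɾ, ʁ, x, ʎ, ʈ, ʐ/.
Among these, [+voice] gives /r, ɣ, j, l, ŋ, ɡ, d, ɭ, z, ɾ, ʁ, ʎ, ʐ/.
Within that set, [-nasal] leaves /r, ɣ, j, l, ɡ, d, ɭ, z, ɾ, ʁ, ʎ, ʐ/.

r, ɣ, j, l, ɡ, d, ɭ, z, ɾ, ʁ, ʎ, ʐ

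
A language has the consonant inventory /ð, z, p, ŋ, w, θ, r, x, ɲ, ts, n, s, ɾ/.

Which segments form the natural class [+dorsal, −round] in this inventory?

Eliminate segments failing any feature: /ð, z, p, θ, r, ts, n, s, ɾ/ are [−dorsal]; /w/ is [+round]. The remaining /ŋ, x, ɲ/ satisfy [+dorsal], [−round].

ŋ, x, ɲ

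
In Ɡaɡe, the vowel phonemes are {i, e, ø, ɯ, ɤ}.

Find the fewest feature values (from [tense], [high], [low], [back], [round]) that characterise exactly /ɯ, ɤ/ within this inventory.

The target set is precisely the extension of [+back] in this inventory.

[+back]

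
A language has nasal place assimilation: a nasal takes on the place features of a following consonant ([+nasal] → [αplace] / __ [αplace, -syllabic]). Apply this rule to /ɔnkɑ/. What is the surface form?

[ɔŋkɑ]

/n/ sits before the [+dorsal] consonant /k/, so it takes on [+dorsal] and surfaces as /ŋ/. The rest of the form is unaffected: [ɔŋkɑ].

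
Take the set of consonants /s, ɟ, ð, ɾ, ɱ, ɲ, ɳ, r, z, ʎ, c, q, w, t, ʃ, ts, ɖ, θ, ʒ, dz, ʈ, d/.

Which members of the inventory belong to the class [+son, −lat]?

The [+sonorant] segments are /ɾ, ɱ, ɲ, ɳ, r, ʎ, w/.
Among these, [−lateral] leaves /ɾ, ɱ, ɲ, ɳ, r, w/.

ɾ, ɱ, ɲ, ɳ, r, w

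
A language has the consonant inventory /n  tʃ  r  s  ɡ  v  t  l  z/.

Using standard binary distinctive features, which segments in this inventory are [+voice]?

The feature [voice] marks segments produced with vocal-fold vibration. In this inventory /n, r, ɡ, v, l, z/ have that property, so they are [+voice]; /tʃ, s, t/ are [−voice].

n, r, ɡ, v, l, z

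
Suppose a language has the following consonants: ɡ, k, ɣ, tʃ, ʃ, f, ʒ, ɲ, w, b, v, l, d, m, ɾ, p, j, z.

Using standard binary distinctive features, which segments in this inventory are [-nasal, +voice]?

ɡ, ɣ, ʒ, w, b, v, l, d, ɾ, j, z

Among the inventory, the [-nasal] segments are /ɡ, k, ɣ, tʃ, ʃ, f, ʒ, w, b, v, l, d, ɾ, p, j, z/.
Among these, [+voice] leaves /ɡ, ɣ, ʒ, w, b, v, l, d, ɾ, j, z/.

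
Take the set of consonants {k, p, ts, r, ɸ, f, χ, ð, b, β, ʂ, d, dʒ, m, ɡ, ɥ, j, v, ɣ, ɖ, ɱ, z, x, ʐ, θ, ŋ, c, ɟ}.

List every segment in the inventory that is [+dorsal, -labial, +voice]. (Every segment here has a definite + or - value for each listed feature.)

Eliminate segments failing any feature: /k, χ, x, c/ are [-voice]; /p, ts, r, ɸ, f, ð, b, β, ʂ, d, dʒ, m, v, ɖ, ɱ, z, ʐ, θ/ are [-dorsal]; /ɥ/ is [+labial]. The remaining /ɡ, j, ɣ, ŋ, ɟ/ satisfy [+dorsal], [-labial], [+voice].

ɡ, j, ɣ, ŋ, ɟ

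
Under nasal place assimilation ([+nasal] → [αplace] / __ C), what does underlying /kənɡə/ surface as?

[kəŋɡə]

In /kənɡə/, the nasal /n/ precedes /ɡ/, which is [+dorsal]. The nasal assimilates in place, becoming the [+dorsal] nasal /ŋ/. The surface form is [kəŋɡə].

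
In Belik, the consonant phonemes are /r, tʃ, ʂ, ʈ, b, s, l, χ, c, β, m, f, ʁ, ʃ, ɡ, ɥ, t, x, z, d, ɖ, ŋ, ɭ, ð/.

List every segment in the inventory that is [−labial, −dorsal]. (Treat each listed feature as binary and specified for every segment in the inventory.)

First, the [−labial] segments are /r, tʃ, ʂ, ʈ, s, l, χ, c, ʁ, ʃ, ɡ, t, x, z, d, ɖ, ŋ, ɭ, ð/.
Among these, [−dorsal] leaves /r, tʃ, ʂ, ʈ, s, l, ʃ, t, z, d, ɖ, ɭ, ð/.

r, tʃ, ʂ, ʈ, s, l, ʃ, t, z, d, ɖ, ɭ, ð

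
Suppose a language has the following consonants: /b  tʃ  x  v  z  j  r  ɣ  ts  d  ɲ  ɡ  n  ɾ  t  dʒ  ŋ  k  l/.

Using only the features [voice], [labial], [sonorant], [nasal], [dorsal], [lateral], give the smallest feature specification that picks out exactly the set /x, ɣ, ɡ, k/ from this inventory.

[−sonorant, +dorsal]

Every target segment is [−sonorant], [+dorsal]; each remaining inventory member fails at least one of these. Each conjunct is needed — [+dorsal] alone would also admit /j, ɲ, ŋ/; [−sonorant] alone would also admit /b, tʃ, v, z, …/ — and no other single listed feature has exactly this extension, so two is the minimum.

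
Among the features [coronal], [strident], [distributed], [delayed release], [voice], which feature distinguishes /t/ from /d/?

[voice]

/t/ is the voiceless alveolar stop and /d/ is the voiced alveolar stop. Both are [+coronal], [−strident], [−distributed], [−delayed release]. /t/ is [−voice] while /d/ is [+voice], so the distinguishing feature is [voice].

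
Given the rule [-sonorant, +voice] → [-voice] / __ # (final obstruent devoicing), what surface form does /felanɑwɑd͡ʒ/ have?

Only the final segment /d͡ʒ/ is both word-final and matches the structural description. It is a voiced postalveolar affricate, so [-sonorant, +voice] holds; changing it to [-voice] with all other features held fixed yields /t͡ʃ/ (voiceless postalveolar affricate). No other segment meets both the structural description and the environment, so the output is [felanɑwɑt͡ʃ].

[felanɑwɑt͡ʃ]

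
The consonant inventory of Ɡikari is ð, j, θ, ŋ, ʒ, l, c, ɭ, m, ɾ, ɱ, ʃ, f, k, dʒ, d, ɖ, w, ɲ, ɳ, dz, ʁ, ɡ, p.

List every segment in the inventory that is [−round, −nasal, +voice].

ð, j, ʒ, l, ɭ, ɾ, dʒ, d, ɖ, dz, ʁ, ɡ

Checking each segment against [−round], [−nasal], [+voice]: /ð/ (voiced dental fricative), /j/ (palatal glide), /ʒ/ (voiced postalveolar fricative), /l/ (alveolar lateral approximant), /ɭ/ (retroflex lateral approximant), /ɾ/ (alveolar tap), among others, satisfy every feature; every other segment in the inventory fails at least one.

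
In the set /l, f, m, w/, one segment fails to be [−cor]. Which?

/f, m, w/ are all [−coronal]; /l/ (alveolar lateral approximant) is [+coronal].

l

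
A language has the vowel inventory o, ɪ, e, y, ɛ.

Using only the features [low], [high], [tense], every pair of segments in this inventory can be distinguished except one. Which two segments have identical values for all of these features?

o, e

On the given features, /o/ and /e/ have an identical profile: [-low], [-high], [+tense]. No other two segments in the inventory coincide on all 3 features. (They do differ in [labial], [round] and [back], which are not among the given features.)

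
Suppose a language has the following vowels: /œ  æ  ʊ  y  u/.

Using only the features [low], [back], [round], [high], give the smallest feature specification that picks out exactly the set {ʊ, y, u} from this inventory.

[+high]

Every target segment is [+high] and no other inventory member is, so one feature is enough.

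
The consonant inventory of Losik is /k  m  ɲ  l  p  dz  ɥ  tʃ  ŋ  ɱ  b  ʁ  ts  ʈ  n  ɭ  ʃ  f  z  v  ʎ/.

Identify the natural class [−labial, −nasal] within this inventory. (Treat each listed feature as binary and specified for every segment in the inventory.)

Checking each segment against [−labial], [−nasal]: /k/ (voiceless velar stop), /l/ (alveolar lateral approximant), /dz/ (voiced alveolar affricate), /tʃ/ (voiceless postalveolar affricate), /ʁ/ (voiced uvular fricative), /ts/ (voiceless alveolar affricate), among others, satisfy every feature; every other segment in the inventory fails at least one.

k, l, dz, tʃ, ʁ, ts, ʈ, ɭ, ʃ, z, ʎ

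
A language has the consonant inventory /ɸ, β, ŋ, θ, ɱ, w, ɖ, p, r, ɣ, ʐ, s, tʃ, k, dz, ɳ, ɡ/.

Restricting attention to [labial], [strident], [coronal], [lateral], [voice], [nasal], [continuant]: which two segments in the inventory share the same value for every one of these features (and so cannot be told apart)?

On the given features, /w/ and /β/ have an identical profile: [+labial], [-strident], [-coronal], [-lateral], [+voice], [-nasal], [+continuant]. No other two segments in the inventory coincide on all 7 features. (They do differ in [sonorant], [round] and [dorsal], which are not among the given features.)

w, β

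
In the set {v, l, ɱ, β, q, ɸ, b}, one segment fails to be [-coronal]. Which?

Every segment except /l/ is [-coronal]. /l/ (alveolar lateral approximant) is [+coronal], so it is the exception.

l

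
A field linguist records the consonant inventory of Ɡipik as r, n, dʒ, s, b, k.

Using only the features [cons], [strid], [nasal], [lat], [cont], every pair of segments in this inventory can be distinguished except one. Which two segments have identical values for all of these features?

b, k

/b/ (voiced bilabial stop) and /k/ (voiceless velar stop) are both [+consonantal], [-strident], [-nasal], [-lateral], [-continuant], so none of the listed features separates them. (They do differ in [voice], [labial] and [dorsal], which are not among the given features.) Every other pair in the inventory differs on at least one listed feature.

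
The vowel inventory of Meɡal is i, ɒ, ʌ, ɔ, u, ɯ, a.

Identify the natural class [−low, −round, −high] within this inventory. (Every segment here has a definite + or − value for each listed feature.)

Checking each segment against [−low], [−round], [−high]: /ʌ/ (mid back unrounded lax vowel) satisfies every feature; every other segment in the inventory fails at least one.

ʌ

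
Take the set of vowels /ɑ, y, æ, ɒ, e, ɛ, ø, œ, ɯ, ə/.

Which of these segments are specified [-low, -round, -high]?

e, ɛ, ə

Checking each segment against [-low], [-round], [-high]: /e/ (mid front unrounded tense vowel), /ɛ/ (mid front unrounded lax vowel), /ə/ (mid central vowel (schwa)) satisfy every feature; every other segment in the inventory fails at least one.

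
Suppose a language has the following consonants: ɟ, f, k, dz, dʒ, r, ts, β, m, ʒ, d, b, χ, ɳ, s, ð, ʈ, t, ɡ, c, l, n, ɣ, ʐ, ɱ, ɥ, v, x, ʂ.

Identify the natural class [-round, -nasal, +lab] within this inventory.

Checking each segment against [-round], [-nasal], [+labial]: /f/ (voiceless labiodental fricative), /β/ (voiced bilabial fricative), /b/ (voiced bilabial stop), /v/ (voiced labiodental fricative) satisfy every feature; every other segment in the inventory fails at least one.

f, β, b, v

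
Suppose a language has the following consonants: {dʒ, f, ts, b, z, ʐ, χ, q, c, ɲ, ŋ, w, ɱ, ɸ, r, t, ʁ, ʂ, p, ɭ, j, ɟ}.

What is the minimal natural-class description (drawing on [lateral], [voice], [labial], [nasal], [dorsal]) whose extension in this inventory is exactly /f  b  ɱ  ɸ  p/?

[+labial, −dorsal]

/f, b, ɱ, ɸ, p/ are all [+labial], [−dorsal], and no other segment in the inventory matches both values. Dropping any one of them over-generates: [−dorsal] alone would also admit /dʒ, ts, z, ʐ, …/; [+labial] alone would also admit /w/. No other single listed feature picks out exactly this set either, so fewer than two features will not do.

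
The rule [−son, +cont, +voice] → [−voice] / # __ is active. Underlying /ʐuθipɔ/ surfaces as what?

[ʂuθipɔ]

Only the initial segment /ʐ/ is both word-initial and matches the structural description. It is a voiced retroflex fricative, so [−son, +cont, +voice] holds; changing it to [−voice] with all other features held fixed yields /ʂ/ (voiceless retroflex fricative). No other segment meets both the structural description and the environment, so the output is [ʂuθipɔ].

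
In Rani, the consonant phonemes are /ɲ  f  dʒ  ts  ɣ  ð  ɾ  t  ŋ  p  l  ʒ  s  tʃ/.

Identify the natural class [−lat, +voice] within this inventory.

Checking each segment against [−lateral], [+voice]: /ɲ/ (palatal nasal), /dʒ/ (voiced postalveolar affricate), /ɣ/ (voiced velar fricative), /ð/ (voiced dental fricative), /ɾ/ (alveolar tap), /ŋ/ (velar nasal), among others, satisfy every feature; every other segment in the inventory fails at least one.

ɲ, dʒ, ɣ, ð, ɾ, ŋ, ʒ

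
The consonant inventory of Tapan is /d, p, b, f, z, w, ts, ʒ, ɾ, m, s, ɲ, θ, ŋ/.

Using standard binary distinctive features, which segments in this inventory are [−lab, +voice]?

d, z, ʒ, ɾ, ɲ, ŋ

Eliminate segments failing any feature: /p, b, f, w, m/ are [+labial]; /ts, s, θ/ are [−voice]. The remaining /d, z, ʒ, ɾ, ɲ, ŋ/ satisfy [−labial], [+voice].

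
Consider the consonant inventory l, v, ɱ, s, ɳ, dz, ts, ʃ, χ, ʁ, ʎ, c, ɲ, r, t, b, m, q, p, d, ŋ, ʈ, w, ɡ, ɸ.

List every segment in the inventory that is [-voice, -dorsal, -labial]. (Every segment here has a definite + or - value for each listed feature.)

s, ts, ʃ, t, ʈ

Checking each segment against [-voice], [-dorsal], [-labial]: /s/ (voiceless alveolar fricative), /ts/ (voiceless alveolar affricate), /ʃ/ (voiceless postalveolar fricative), /t/ (voiceless alveolar stop), /ʈ/ (voiceless retroflex stop) satisfy every feature; every other segment in the inventory fails at least one.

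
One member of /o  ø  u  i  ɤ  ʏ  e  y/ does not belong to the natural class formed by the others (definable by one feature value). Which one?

/ø, e, y, o, ɤ, u, i/ are all [+tense], but /ʏ/ (high front rounded lax vowel) is [−tense]. No other single segment can be removed to leave a set sharing one feature value that the removed segment lacks, so /ʏ/ is the odd one out.

ʏ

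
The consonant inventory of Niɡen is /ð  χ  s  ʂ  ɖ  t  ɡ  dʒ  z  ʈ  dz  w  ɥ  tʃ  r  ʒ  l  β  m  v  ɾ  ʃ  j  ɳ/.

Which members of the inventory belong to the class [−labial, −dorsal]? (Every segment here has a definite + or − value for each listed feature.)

First, the [−labial] segments are /ð, χ, s, ʂ, ɖ, t, ɡ, dʒ, z, ʈ, dz, tʃ, r, ʒ, l, ɾ, ʃ, j, ɳ/.
Within that set, [−dorsal] leaves /ð, s, ʂ, ɖ, t, dʒ, z, ʈ, dz, tʃ, r, ʒ, l, ɾ, ʃ, ɳ/.

ð, s, ʂ, ɖ, t, dʒ, z, ʈ, dz, tʃ, r, ʒ, l, ɾ, ʃ, ɳ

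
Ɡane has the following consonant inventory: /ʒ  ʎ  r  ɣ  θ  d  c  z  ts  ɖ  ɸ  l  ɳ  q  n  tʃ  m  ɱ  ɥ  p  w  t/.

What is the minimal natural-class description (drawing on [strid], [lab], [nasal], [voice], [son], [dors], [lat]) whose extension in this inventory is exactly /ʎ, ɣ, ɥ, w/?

[+voice, +dors]

The class [+voice], [+dorsal] has exactly /ʎ, ɣ, ɥ, w/ as its extension in this inventory. No smaller conjunction from the listed features achieves this: [+dorsal] alone would also admit /c, q/; [+voice] alone would also admit /ʒ, r, d, z, …/; and checking the remaining single features turns up none with this extension.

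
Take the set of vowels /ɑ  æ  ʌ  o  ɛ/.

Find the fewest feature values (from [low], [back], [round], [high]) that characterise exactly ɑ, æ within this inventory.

Every target segment is [+low] and no other inventory member is, so one feature is enough.

[+low]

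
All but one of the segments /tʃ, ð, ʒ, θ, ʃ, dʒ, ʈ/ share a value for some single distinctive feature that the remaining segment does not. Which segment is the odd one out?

ʈ

[distributed] groups all but one: /tʃ, θ, ð, ʒ, ʃ, dʒ/ share [+distributed] while /ʈ/ (voiceless retroflex stop) alone is [-distributed]. Removing any other segment would not leave a single-feature class that excludes it.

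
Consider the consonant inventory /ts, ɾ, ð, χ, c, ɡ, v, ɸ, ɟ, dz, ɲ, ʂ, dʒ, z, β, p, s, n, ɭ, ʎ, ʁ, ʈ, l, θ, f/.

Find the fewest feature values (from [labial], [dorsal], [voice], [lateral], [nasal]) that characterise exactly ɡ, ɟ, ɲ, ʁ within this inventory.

/ɡ, ɟ, ɲ, ʁ/ are all [+voice], [−lateral], [+dorsal], and no other segment in the inventory matches all three values. Dropping any one of them over-generates: [−lateral, +dorsal] alone would also admit /χ, c/; [+voice, +dorsal] alone would also admit /ʎ/; [+voice, −lateral] alone would also admit /ɾ, ð, v, dz, …/. No other combination of two listed features picks out exactly this set either, so fewer than three features will not do.

[+voice, −lateral, +dorsal]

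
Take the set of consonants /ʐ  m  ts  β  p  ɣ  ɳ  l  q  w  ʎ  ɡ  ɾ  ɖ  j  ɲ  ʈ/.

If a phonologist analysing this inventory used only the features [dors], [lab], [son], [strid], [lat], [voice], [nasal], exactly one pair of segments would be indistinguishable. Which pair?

ɣ, ɡ

/ɣ/ (voiced velar fricative) and /ɡ/ (voiced velar stop) are both [+dorsal], [-labial], [-sonorant], [-strident], [-lateral], [+voice], [-nasal], so none of the listed features separates them. (They do differ in [continuant], which is not among the given features.) Every other pair in the inventory differs on at least one listed feature.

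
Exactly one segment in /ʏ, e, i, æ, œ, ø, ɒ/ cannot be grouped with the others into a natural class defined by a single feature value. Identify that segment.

ɒ

[back] groups all but one: /e, i, ø, œ, ʏ, æ/ share [−back] while /ɒ/ (low back rounded vowel) alone is [+back]. Removing any other segment would not leave a single-feature class that excludes it.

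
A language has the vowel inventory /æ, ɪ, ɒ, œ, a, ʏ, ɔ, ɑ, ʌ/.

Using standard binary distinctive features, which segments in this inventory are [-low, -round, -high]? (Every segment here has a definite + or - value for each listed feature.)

Eliminate segments failing any feature: /æ, ɒ, a, ɑ/ are [+low]; /ɪ/ is [+high]; /œ, ʏ, ɔ/ are [+round]. The remaining /ʌ/ satisfy [-low], [-round], [-high].

ʌ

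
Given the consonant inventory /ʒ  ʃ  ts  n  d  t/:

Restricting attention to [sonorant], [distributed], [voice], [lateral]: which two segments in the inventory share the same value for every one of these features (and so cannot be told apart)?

ts, t

/ts/ (voiceless alveolar affricate) and /t/ (voiceless alveolar stop) are both [−sonorant], [−distributed], [−voice], [−lateral], so none of the listed features separates them. (They do differ in [strident] and [delayed release], which are not among the given features.) Every other pair in the inventory differs on at least one listed feature.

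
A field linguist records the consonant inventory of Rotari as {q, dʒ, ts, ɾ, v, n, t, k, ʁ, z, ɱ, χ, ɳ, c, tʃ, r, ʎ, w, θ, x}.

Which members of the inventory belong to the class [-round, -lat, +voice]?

Checking each segment against [-round], [-lateral], [+voice]: /dʒ/ (voiced postalveolar affricate), /ɾ/ (alveolar tap), /v/ (voiced labiodental fricative), /n/ (alveolar nasal), /ʁ/ (voiced uvular fricative), /z/ (voiced alveolar fricative), among others, satisfy every feature; every other segment in the inventory fails at least one.

dʒ, ɾ, v, n, ʁ, z, ɱ, ɳ, r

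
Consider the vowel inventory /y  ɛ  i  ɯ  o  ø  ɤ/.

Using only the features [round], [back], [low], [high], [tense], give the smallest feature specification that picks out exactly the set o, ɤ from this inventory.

The class [-high], [+back] has exactly /o, ɤ/ as its extension in this inventory. No smaller conjunction from the listed features achieves this: [+back] alone would also admit /ɯ/; [-high] alone would also admit /ɛ, ø/; and checking the remaining single features turns up none with this extension.

[-high, +back]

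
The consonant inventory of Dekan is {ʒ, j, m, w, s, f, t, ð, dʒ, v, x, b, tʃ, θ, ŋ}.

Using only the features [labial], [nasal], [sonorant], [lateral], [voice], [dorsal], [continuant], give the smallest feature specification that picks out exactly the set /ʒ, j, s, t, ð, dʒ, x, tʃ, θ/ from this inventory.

Every target segment is [−nasal], [−labial]; each remaining inventory member fails at least one of these. Each conjunct is needed — [−labial] alone would also admit /ŋ/; [−nasal] alone would also admit /w, f, v, b/ — and no other single listed feature has exactly this extension, so two is the minimum.

[−nasal, −labial]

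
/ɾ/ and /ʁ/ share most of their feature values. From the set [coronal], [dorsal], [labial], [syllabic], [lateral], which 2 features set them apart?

[coronal], [dorsal]

/ɾ/ is the alveolar tap and /ʁ/ is the voiced uvular fricative. Both are [-labial], [-syllabic], [-lateral]. /ɾ/ is [+coronal] while /ʁ/ is [-coronal]; /ɾ/ is [-dorsal] while /ʁ/ is [+dorsal], so the distinguishing features are [coronal], [dorsal].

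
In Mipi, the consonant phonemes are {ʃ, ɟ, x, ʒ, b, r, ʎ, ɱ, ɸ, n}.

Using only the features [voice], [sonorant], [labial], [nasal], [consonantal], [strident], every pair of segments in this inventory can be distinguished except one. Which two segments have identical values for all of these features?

r, ʎ

On the given features, /r/ and /ʎ/ have an identical profile: [+voice], [+sonorant], [−labial], [−nasal], [+consonantal], [−strident]. No other two segments in the inventory coincide on all 6 features. (They do differ in [lateral] and [dorsal], which are not among the given features.)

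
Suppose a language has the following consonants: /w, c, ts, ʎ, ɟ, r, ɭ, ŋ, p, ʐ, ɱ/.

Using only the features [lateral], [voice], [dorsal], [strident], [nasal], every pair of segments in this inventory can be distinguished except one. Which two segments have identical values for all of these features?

ɟ, w

On the given features, /ɟ/ and /w/ have an identical profile: [−lateral], [+voice], [+dorsal], [−strident], [−nasal]. No other two segments in the inventory coincide on all 5 features. (They do differ in [sonorant], [continuant], [labial], [round] and [back], which are not among the given features.)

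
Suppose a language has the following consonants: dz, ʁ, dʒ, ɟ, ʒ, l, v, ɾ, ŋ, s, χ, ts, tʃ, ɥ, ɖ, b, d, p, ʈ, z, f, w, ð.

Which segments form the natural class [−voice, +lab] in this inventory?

p, f

Eliminate segments failing any feature: /dz, ʁ, dʒ, ɟ, ʒ, l, v, ɾ, ŋ, ɥ, ɖ, b, d, z, w, ð/ are [+voice]; /s, χ, ts, tʃ, ʈ/ are [−labial]. The remaining /p, f/ satisfy [−voice], [+labial].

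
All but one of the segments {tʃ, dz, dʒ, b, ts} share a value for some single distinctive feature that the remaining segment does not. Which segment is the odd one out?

b

/ts, dʒ, dz, tʃ/ are all [+delayed release], but /b/ (voiced bilabial stop) is [-delayed release]. No other single segment can be removed to leave a set sharing one feature value that the removed segment lacks, so /b/ is the odd one out.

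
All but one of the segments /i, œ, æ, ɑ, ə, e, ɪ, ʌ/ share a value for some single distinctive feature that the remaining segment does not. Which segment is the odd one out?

The remaining segments after removing /œ/ share [−round]; /œ/ (mid front rounded lax vowel) is [+round]. For every other candidate removal, the leftover set fails to share any single feature value that the removed segment lacks.

œ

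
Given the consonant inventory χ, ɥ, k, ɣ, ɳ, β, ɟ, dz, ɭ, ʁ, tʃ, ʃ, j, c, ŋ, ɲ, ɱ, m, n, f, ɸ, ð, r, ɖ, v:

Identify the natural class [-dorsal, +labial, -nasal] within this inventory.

Checking each segment against [-dorsal], [+labial], [-nasal]: /β/ (voiced bilabial fricative), /f/ (voiceless labiodental fricative), /ɸ/ (voiceless bilabial fricative), /v/ (voiced labiodental fricative) satisfy every feature; every other segment in the inventory fails at least one.

β, f, ɸ, v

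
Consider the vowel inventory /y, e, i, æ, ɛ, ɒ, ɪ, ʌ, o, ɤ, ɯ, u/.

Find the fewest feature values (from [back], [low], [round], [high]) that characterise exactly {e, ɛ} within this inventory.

[-high, -low, -back]

The class [-high], [-low], [-back] has exactly /e, ɛ/ as its extension in this inventory. No smaller conjunction from the listed features achieves this: [-low, -back] alone would also admit /y, i, ɪ/; [-high, -back] alone would also admit /æ/; [-high, -low] alone would also admit /ʌ, o, ɤ/; and checking the remaining two-feature bundles turns up none with this extension.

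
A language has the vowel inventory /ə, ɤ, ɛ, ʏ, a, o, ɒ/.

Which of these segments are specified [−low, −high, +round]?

o

The [−low] segments are /ə, ɤ, ɛ, ʏ, o/.
Intersecting with [−high] gives /ə, ɤ, ɛ, o/.
Within that set, [+round] leaves /o/.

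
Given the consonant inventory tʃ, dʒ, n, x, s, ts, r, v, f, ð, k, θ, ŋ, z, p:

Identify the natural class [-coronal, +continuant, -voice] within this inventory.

The [-coronal] segments are /x, v, f, k, ŋ, p/.
Among these, [+continuant] gives /x, v, f/.
Within that set, [-voice] leaves /x, f/.

x, f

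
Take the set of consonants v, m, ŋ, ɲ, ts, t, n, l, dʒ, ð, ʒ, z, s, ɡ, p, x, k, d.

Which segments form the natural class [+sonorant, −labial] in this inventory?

ŋ, ɲ, n, l

Checking each segment against [+sonorant], [−labial]: /ŋ/ (velar nasal), /ɲ/ (palatal nasal), /n/ (alveolar nasal), /l/ (alveolar lateral approximant) satisfy every feature; every other segment in the inventory fails at least one.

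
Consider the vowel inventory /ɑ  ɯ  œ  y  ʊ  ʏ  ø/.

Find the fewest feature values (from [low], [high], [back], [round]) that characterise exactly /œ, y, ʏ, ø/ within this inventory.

[−back]

/œ, y, ʏ, ø/ are exactly the [−back] segments in the inventory, so a single feature suffices.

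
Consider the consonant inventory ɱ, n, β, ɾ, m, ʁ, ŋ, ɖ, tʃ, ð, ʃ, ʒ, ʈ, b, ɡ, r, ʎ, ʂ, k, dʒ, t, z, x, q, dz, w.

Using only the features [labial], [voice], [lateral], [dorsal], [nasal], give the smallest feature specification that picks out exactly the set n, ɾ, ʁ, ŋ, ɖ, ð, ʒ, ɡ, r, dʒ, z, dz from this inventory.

/n, ɾ, ʁ, ŋ, ɖ, ð, ʒ, ɡ, r, dʒ, z, dz/ are all [+voice], [−lateral], [−labial], and no other segment in the inventory matches all three values. Dropping any one of them over-generates: [−lateral, −labial] alone would also admit /tʃ, ʃ, ʈ, ʂ, …/; [+voice, −labial] alone would also admit /ʎ/; [+voice, −lateral] alone would also admit /ɱ, β, m, b, …/. No other combination of two listed features picks out exactly this set either, so fewer than three features will not do.

[+voice, −lateral, −labial]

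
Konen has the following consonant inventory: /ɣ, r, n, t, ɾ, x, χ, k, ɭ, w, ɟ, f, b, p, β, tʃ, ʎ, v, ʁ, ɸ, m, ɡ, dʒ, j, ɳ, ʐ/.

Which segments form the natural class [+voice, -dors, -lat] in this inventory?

Checking each segment against [+voice], [-dorsal], [-lateral]: /r/ (alveolar trill), /n/ (alveolar nasal), /ɾ/ (alveolar tap), /b/ (voiced bilabial stop), /β/ (voiced bilabial fricative), /v/ (voiced labiodental fricative), among others, satisfy every feature; every other segment in the inventory fails at least one.

r, n, ɾ, b, β, v, m, dʒ, ɳ, ʐ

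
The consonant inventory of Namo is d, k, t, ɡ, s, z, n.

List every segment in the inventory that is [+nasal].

n

The [+nasal] segments here are /n/; the remaining /d, k, t, ɡ, s, z/ are [-nasal].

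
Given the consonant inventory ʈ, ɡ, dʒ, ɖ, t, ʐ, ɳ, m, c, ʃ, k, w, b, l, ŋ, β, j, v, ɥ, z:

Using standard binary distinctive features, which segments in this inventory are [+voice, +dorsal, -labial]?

The [+voice] segments are /ɡ, dʒ, ɖ, ʐ, ɳ, m, w, b, l, ŋ, β, j, v, ɥ, z/.
Among these, [+dorsal] gives /ɡ, w, ŋ, j, ɥ/.
Of those, [-labial] leaves /ɡ, ŋ, j/.

ɡ, ŋ, j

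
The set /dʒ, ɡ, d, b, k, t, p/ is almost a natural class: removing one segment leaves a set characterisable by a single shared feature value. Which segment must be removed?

The remaining segments after removing /dʒ/ share [−delayed release]; /dʒ/ (voiced postalveolar affricate) is [+delayed release]. For every other candidate removal, the leftover set fails to share any single feature value that the removed segment lacks.

dʒ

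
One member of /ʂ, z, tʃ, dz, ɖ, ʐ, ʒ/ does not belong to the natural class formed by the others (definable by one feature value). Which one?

ɖ

The remaining segments after removing /ɖ/ share [+strident]; /ɖ/ (voiced retroflex stop) is [−strident]. For every other candidate removal, the leftover set fails to share any single feature value that the removed segment lacks.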